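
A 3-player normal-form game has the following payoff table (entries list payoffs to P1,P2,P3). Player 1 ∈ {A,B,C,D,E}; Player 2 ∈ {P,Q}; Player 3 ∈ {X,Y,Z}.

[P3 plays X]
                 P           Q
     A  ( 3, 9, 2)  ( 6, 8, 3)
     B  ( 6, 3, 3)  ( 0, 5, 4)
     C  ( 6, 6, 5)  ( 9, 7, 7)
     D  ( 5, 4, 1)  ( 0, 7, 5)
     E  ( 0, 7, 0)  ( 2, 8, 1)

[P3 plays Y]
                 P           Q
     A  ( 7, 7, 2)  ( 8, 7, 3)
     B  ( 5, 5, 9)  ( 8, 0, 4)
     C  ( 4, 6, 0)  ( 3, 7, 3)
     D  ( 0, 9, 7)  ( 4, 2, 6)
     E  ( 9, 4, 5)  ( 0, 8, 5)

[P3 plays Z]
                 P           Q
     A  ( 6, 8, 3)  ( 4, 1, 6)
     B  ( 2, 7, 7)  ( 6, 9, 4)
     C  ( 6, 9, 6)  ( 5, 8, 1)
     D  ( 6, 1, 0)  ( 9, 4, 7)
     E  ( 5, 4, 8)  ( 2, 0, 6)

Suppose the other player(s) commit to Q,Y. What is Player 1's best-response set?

P1 best: {A,B}

u_1(A vs Q,Y) = 8
u_1(B vs Q,Y) = 8
u_1(C vs Q,Y) = 3
u_1(D vs Q,Y) = 4
u_1(E vs Q,Y) = 0
max payoff 8 at {A,B}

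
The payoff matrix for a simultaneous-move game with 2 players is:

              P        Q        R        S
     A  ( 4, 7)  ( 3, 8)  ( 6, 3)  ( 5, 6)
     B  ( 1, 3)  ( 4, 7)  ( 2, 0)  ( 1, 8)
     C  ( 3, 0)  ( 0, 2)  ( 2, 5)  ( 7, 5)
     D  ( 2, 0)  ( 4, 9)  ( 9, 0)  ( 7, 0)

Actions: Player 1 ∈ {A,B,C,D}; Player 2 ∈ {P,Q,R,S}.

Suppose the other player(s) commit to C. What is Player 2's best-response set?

P2 best: {R,S}

u_2(P vs C) = 0
u_2(Q vs C) = 2
u_2(R vs C) = 5
u_2(S vs C) = 5
max payoff 5 at {R,S}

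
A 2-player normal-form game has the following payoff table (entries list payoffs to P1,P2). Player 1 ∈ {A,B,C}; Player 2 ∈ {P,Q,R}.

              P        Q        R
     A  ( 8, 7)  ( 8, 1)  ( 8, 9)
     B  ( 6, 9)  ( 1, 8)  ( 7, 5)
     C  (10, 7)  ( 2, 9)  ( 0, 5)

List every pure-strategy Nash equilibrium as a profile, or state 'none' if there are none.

Nash profiles: (A,R)

(A,P): not NE [P1→C gives 10>8; P2→R gives 9>7]
(A,Q): not NE [P2→R gives 9>1]
(A,R): NE
(B,P): not NE [P1→C gives 10>6]
(B,Q): not NE [P1→A gives 8>1; P2→P gives 9>8]
(B,R): not NE [P1→A gives 8>7; P2→P gives 9>5]
(C,P): not NE [P2→Q gives 9>7]
(C,Q): not NE [P1→A gives 8>2]
(C,R): not NE [P1→A gives 8>0; P2→Q gives 9>5]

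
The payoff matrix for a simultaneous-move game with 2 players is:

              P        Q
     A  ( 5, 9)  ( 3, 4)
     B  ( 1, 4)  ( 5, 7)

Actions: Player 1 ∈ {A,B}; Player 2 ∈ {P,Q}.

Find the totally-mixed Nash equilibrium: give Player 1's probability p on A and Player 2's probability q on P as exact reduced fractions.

P1 indiff ⇒ q·5+(1-q)·3 = q·1+(1-q)·5 ⇒ q(4) = (1-q)(2) ⇒ q = 1/3
P2 indiff ⇒ p·9+(1-p)·4 = p·4+(1-p)·7 ⇒ p(5) = (1-p)(3) ⇒ p = 3/8

P1 mixes 3/8 on A; P2 mixes 1/3 on P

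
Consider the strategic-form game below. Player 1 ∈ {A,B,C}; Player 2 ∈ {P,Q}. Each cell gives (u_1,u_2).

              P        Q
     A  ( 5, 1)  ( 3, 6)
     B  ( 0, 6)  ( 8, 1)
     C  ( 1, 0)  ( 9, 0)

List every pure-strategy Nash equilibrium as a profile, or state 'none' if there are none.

(A,P): not NE [P2→Q gives 6>1]
(A,Q): not NE [P1→C gives 9>3]
(B,P): not NE [P1→A gives 5>0]
(B,Q): not NE [P1→C gives 9>8; P2→P gives 6>1]
(C,P): not NE [P1→A gives 5>1]
(C,Q): NE

PSNE = {(C,Q)}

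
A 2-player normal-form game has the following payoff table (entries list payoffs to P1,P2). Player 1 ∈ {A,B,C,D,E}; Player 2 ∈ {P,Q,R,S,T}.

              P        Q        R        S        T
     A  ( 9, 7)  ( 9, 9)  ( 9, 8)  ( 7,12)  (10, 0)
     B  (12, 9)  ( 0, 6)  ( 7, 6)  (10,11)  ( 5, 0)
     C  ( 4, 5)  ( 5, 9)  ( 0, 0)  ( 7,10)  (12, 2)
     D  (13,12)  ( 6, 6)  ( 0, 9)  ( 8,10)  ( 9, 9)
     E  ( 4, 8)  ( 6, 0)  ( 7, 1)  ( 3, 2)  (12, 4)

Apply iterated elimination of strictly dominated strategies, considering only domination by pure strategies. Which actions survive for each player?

P2 drop Q (S beats it: A:12>9 B:11>6 C:10>9 D:10>6 E:2>0)
P2 drop R (S beats it: A:12>8 B:11>6 C:10>0 D:10>9 E:2>1)
P2 drop T (P beats it: A:7>0 B:9>0 C:5>2 D:12>9 E:8>4)
P1 drop A (B beats it: P:12>9 S:10>7)
P1 drop C (B beats it: P:12>4 S:10>7)
P1 drop E (B beats it: P:12>4 S:10>3)
P1→{B,D} P2→{P,S}

Remaining: P1:{B,D} P2:{P,S}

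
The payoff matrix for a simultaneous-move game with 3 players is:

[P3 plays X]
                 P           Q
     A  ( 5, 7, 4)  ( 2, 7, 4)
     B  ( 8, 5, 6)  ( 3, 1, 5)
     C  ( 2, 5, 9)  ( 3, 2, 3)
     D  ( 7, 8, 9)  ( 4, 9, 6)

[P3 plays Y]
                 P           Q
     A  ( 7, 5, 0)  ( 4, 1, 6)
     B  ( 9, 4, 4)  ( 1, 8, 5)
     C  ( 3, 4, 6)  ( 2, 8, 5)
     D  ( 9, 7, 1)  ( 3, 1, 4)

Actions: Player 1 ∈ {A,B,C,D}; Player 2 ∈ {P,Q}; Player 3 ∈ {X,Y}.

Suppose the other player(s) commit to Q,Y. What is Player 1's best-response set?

BR_1 = {A}

u_1(A vs Q,Y) = 4
u_1(B vs Q,Y) = 1
u_1(C vs Q,Y) = 2
u_1(D vs Q,Y) = 3
max payoff 4 at {A}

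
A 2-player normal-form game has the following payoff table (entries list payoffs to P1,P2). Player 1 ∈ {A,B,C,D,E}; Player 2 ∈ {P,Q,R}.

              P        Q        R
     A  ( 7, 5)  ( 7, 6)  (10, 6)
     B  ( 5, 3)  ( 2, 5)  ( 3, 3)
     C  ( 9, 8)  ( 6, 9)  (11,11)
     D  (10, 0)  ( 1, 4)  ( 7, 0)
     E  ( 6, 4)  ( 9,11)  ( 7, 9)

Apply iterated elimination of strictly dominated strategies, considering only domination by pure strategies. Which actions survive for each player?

Survivors P1:{A,C,E} P2:{Q,R}

P1 drop B (A beats it: P:7>5 Q:7>2 R:10>3)
P2 drop P (Q beats it: A:6>5 C:9>8 D:4>0 E:11>4)
P1 drop D (A beats it: Q:7>1 R:10>7)
P1→{A,C,E} P2→{Q,R}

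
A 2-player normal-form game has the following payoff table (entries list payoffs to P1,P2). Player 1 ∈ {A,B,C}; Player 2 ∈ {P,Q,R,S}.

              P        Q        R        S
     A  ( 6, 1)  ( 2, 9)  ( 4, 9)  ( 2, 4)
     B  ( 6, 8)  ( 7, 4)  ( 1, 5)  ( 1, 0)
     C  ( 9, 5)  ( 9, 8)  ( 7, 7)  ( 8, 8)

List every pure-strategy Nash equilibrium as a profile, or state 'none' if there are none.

(A,P): not NE [P1→C gives 9>6; P2→R gives 9>1]
(A,Q): not NE [P1→C gives 9>2]
(A,R): not NE [P1→C gives 7>4]
(A,S): not NE [P1→C gives 8>2; P2→R gives 9>4]
(B,P): not NE [P1→C gives 9>6]
(B,Q): not NE [P1→C gives 9>7; P2→P gives 8>4]
(B,R): not NE [P1→C gives 7>1; P2→P gives 8>5]
(B,S): not NE [P1→C gives 8>1; P2→P gives 8>0]
(C,P): not NE [P2→S gives 8>5]
(C,Q): NE
(C,R): not NE [P2→S gives 8>7]
(C,S): NE

NE set: (C,Q), (C,S)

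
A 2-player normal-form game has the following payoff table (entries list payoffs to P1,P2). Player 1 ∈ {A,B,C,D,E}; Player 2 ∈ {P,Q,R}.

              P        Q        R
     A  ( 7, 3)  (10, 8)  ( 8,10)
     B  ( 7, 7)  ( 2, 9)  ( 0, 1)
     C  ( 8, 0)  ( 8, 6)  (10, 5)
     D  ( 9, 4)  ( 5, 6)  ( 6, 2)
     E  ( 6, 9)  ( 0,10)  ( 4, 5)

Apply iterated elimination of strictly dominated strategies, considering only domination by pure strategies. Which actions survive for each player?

P1 drop B (C beats it: P:8>7 Q:8>2 R:10>0)
P1 drop E (A beats it: P:7>6 Q:10>0 R:8>4)
P2 drop P (Q beats it: A:8>3 C:6>0 D:6>4)
P1 drop D (A beats it: Q:10>5 R:8>6)
P1→{A,C} P2→{Q,R}

Survivors P1:{A,C} P2:{Q,R}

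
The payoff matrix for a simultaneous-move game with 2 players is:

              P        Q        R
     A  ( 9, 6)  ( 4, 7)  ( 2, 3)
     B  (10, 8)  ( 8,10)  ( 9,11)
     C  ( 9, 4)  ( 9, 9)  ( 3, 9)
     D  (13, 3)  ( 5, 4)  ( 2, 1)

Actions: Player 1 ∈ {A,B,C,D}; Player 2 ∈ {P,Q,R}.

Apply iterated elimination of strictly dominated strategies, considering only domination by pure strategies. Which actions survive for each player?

Remaining: P1:{B,C} P2:{Q,R}

P1 drop A (B beats it: P:10>9 Q:8>4 R:9>2)
P2 drop P (Q beats it: B:10>8 C:9>4 D:4>3)
P1 drop D (B beats it: Q:8>5 R:9>2)
P1→{B,C} P2→{Q,R}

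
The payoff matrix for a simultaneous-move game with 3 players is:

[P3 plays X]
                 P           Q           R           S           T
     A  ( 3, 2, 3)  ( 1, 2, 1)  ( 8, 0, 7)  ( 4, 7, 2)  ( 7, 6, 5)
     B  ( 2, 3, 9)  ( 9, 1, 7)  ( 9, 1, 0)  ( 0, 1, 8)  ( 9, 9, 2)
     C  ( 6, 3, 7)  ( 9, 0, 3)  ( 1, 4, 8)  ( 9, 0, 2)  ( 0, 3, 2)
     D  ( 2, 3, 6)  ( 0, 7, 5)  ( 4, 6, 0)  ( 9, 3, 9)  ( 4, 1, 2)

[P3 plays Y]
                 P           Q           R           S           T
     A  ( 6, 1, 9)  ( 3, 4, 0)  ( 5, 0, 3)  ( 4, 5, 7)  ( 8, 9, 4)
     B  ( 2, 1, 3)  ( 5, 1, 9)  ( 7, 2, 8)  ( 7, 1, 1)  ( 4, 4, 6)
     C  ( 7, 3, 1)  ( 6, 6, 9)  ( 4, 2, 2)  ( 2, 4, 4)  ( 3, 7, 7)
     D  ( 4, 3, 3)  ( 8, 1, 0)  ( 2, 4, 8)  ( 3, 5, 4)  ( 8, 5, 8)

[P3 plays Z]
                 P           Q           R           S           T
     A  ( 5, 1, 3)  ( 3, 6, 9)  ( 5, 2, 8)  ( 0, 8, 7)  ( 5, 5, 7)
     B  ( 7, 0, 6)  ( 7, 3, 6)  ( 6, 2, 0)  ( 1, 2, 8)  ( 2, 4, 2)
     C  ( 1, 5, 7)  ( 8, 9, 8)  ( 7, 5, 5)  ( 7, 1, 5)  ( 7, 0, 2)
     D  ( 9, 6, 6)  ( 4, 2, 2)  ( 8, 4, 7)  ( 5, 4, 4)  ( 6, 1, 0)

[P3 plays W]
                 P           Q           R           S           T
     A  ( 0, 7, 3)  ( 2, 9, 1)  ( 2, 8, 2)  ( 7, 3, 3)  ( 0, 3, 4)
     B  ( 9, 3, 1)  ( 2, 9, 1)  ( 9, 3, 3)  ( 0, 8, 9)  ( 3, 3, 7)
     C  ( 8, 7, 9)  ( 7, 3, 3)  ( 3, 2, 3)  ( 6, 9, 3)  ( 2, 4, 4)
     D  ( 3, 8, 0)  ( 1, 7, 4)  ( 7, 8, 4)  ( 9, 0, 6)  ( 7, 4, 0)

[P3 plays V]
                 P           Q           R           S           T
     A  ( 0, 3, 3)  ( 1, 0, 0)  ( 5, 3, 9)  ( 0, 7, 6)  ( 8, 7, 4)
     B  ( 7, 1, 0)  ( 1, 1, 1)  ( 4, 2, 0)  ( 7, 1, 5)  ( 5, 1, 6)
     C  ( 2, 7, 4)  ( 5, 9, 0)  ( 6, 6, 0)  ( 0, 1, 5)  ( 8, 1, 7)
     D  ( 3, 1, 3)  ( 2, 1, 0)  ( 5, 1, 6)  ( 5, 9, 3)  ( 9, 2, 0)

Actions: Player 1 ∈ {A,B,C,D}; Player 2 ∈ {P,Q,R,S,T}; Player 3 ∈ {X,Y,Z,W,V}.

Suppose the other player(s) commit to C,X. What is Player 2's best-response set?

u_2(P vs C,X) = 3
u_2(Q vs C,X) = 0
u_2(R vs C,X) = 4
u_2(S vs C,X) = 0
u_2(T vs C,X) = 3
max payoff 4 at {R}

BR_2 = {R}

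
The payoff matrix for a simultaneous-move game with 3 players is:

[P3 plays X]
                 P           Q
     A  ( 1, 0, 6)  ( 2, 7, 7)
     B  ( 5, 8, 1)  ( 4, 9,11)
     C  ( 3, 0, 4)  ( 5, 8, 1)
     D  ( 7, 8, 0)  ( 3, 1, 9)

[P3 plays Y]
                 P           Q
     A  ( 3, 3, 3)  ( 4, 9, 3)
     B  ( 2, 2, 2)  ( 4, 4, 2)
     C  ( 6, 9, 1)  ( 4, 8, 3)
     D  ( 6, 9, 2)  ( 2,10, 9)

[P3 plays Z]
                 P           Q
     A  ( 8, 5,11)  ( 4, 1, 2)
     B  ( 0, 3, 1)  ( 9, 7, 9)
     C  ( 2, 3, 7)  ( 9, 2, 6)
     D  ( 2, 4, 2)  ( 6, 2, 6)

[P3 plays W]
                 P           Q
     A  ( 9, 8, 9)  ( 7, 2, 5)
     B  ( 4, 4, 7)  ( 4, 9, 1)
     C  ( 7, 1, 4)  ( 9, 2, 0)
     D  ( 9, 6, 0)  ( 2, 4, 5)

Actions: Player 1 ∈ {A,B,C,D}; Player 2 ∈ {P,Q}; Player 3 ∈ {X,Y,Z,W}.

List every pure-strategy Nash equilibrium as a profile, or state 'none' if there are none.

(A,P,X): not NE [P1→D gives 7>1; P2→Q gives 7>0; P3→Z gives 11>6]
(A,P,Y): not NE [P1→D gives 6>3; P2→Q gives 9>3; P3→Z gives 11>3]
(A,P,Z): NE
(A,P,W): not NE [P3→Z gives 11>9]
(A,Q,X): not NE [P1→C gives 5>2]
(A,Q,Y): not NE [P3→X gives 7>3]
(A,Q,Z): not NE [P1→C gives 9>4; P2→P gives 5>1; P3→X gives 7>2]
(A,Q,W): not NE [P1→C gives 9>7; P2→P gives 8>2; P3→X gives 7>5]
(B,P,X): not NE [P1→D gives 7>5; P2→Q gives 9>8; P3→W gives 7>1]
(B,P,Y): not NE [P1→D gives 6>2; P2→Q gives 4>2; P3→W gives 7>2]
(B,P,Z): not NE [P1→A gives 8>0; P2→Q gives 7>3; P3→W gives 7>1]
(B,P,W): not NE [P1→D gives 9>4; P2→Q gives 9>4]
(B,Q,X): not NE [P1→C gives 5>4]
(B,Q,Y): not NE [P3→X gives 11>2]
(B,Q,Z): not NE [P3→X gives 11>9]
(B,Q,W): not NE [P1→C gives 9>4; P3→X gives 11>1]
(C,P,X): not NE [P1→D gives 7>3; P2→Q gives 8>0; P3→Z gives 7>4]
(C,P,Y): not NE [P3→Z gives 7>1]
(C,P,Z): not NE [P1→A gives 8>2]
(C,P,W): not NE [P1→D gives 9>7; P2→Q gives 2>1; P3→Z gives 7>4]
(C,Q,X): not NE [P3→Z gives 6>1]
(C,Q,Y): not NE [P2→P gives 9>8; P3→Z gives 6>3]
(C,Q,Z): not NE [P2→P gives 3>2]
(C,Q,W): not NE [P3→Z gives 6>0]
(D,P,X): not NE [P3→Z gives 2>0]
(D,P,Y): not NE [P2→Q gives 10>9]
(D,P,Z): not NE [P1→A gives 8>2]
(D,P,W): not NE [P3→Z gives 2>0]
(D,Q,X): not NE [P1→C gives 5>3; P2→P gives 8>1]
(D,Q,Y): not NE [P1→C gives 4>2]
(D,Q,Z): not NE [P1→C gives 9>6; P2→P gives 4>2; P3→Y gives 9>6]
(D,Q,W): not NE [P1→C gives 9>2; P2→P gives 6>4; P3→Y gives 9>5]

PSNE = {(A,P,Z)}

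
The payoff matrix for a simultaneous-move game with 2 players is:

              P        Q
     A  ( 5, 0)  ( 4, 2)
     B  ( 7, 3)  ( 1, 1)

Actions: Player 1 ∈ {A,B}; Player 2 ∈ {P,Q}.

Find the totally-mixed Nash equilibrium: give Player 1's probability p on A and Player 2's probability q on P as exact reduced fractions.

p=1/2, q=3/5

P1 indiff ⇒ q·5+(1-q)·4 = q·7+(1-q)·1 ⇒ q(-2) = (1-q)(-3) ⇒ q = 3/5
P2 indiff ⇒ p·0+(1-p)·3 = p·2+(1-p)·1 ⇒ p(-2) = (1-p)(-2) ⇒ p = 1/2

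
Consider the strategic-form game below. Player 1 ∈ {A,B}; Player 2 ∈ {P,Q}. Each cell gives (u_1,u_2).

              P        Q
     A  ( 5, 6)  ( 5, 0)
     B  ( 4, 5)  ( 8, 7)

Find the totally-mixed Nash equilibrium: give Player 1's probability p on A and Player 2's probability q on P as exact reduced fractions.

(p,q) = (1/4, 3/4)

P1 indiff ⇒ q·5+(1-q)·5 = q·4+(1-q)·8 ⇒ q(1) = (1-q)(3) ⇒ q = 3/4
P2 indiff ⇒ p·6+(1-p)·5 = p·0+(1-p)·7 ⇒ p(6) = (1-p)(2) ⇒ p = 1/4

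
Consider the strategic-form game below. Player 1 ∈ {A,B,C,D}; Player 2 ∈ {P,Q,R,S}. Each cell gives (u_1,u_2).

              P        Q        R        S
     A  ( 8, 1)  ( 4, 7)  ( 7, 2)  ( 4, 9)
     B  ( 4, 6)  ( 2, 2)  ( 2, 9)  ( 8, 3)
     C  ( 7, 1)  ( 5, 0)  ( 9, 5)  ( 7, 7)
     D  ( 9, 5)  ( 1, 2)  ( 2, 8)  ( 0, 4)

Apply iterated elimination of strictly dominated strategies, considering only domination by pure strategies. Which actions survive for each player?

Remaining: P1:{B,C} P2:{R,S}

P2 drop P (R beats it: A:2>1 B:9>6 C:5>1 D:8>5)
P1 drop A (C beats it: Q:5>4 R:9>7 S:7>4)
P1 drop D (C beats it: Q:5>1 R:9>2 S:7>0)
P2 drop Q (R beats it: B:9>2 C:5>0)
P1→{B,C} P2→{R,S}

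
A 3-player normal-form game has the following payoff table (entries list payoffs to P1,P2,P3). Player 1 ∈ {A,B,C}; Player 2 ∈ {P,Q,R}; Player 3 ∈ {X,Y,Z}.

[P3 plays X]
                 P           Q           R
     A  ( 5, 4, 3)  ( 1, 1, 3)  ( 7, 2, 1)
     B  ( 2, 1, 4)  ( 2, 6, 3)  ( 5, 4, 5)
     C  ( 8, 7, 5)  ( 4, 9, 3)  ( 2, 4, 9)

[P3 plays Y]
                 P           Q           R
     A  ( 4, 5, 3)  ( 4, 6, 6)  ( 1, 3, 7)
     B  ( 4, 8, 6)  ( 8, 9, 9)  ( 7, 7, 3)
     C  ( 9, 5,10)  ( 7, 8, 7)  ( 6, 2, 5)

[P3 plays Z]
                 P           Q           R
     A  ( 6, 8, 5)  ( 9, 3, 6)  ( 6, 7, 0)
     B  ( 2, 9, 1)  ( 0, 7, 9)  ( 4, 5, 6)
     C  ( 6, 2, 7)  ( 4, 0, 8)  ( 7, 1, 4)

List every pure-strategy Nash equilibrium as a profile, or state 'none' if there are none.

PSNE = {(A,P,Z), (B,Q,Y)}

(A,P,X): not NE [P1→C gives 8>5; P3→Z gives 5>3]
(A,P,Y): not NE [P1→C gives 9>4; P2→Q gives 6>5; P3→Z gives 5>3]
(A,P,Z): NE
(A,Q,X): not NE [P1→C gives 4>1; P2→P gives 4>1; P3→Z gives 6>3]
(A,Q,Y): not NE [P1→B gives 8>4]
(A,Q,Z): not NE [P2→P gives 8>3]
(A,R,X): not NE [P2→P gives 4>2; P3→Y gives 7>1]
(A,R,Y): not NE [P1→B gives 7>1; P2→Q gives 6>3]
(A,R,Z): not NE [P1→C gives 7>6; P2→P gives 8>7; P3→Y gives 7>0]
(B,P,X): not NE [P1→C gives 8>2; P2→Q gives 6>1; P3→Y gives 6>4]
(B,P,Y): not NE [P1→C gives 9>4; P2→Q gives 9>8]
(B,P,Z): not NE [P1→C gives 6>2; P3→Y gives 6>1]
(B,Q,X): not NE [P1→C gives 4>2; P3→Z gives 9>3]
(B,Q,Y): NE
(B,Q,Z): not NE [P1→A gives 9>0; P2→P gives 9>7]
(B,R,X): not NE [P1→A gives 7>5; P2→Q gives 6>4; P3→Z gives 6>5]
(B,R,Y): not NE [P2→Q gives 9>7; P3→Z gives 6>3]
(B,R,Z): not NE [P1→C gives 7>4; P2→P gives 9>5]
(C,P,X): not NE [P2→Q gives 9>7; P3→Y gives 10>5]
(C,P,Y): not NE [P2→Q gives 8>5]
(C,P,Z): not NE [P3→Y gives 10>7]
(C,Q,X): not NE [P3→Z gives 8>3]
(C,Q,Y): not NE [P1→B gives 8>7; P3→Z gives 8>7]
(C,Q,Z): not NE [P1→A gives 9>4; P2→P gives 2>0]
(C,R,X): not NE [P1→A gives 7>2; P2→Q gives 9>4]
(C,R,Y): not NE [P1→B gives 7>6; P2→Q gives 8>2; P3→X gives 9>5]
(C,R,Z): not NE [P2→P gives 2>1; P3→X gives 9>4]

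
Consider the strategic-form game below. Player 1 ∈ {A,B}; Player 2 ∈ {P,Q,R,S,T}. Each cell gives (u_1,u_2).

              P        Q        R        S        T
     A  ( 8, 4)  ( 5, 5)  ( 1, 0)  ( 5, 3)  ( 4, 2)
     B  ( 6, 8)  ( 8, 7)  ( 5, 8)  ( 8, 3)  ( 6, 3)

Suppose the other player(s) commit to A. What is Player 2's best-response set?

argmax u_2 = {Q}

u_2(P vs A) = 4
u_2(Q vs A) = 5
u_2(R vs A) = 0
u_2(S vs A) = 3
u_2(T vs A) = 2
max payoff 5 at {Q}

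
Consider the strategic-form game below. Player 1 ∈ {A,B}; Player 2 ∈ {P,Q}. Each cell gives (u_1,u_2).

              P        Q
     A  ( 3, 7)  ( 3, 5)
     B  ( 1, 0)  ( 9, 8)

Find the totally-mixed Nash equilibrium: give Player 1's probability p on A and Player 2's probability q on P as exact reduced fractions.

P1 indiff ⇒ q·3+(1-q)·3 = q·1+(1-q)·9 ⇒ q(2) = (1-q)(6) ⇒ q = 3/4
P2 indiff ⇒ p·7+(1-p)·0 = p·5+(1-p)·8 ⇒ p(2) = (1-p)(8) ⇒ p = 4/5

P1 mixes 4/5 on A; P2 mixes 3/4 on P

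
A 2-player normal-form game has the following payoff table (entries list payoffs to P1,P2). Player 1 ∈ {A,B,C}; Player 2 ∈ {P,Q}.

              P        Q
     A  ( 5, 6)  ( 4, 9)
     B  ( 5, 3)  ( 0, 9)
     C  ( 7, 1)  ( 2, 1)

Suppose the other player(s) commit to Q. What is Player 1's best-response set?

u_1(A vs Q) = 4
u_1(B vs Q) = 0
u_1(C vs Q) = 2
max payoff 4 at {A}

P1 best: {A}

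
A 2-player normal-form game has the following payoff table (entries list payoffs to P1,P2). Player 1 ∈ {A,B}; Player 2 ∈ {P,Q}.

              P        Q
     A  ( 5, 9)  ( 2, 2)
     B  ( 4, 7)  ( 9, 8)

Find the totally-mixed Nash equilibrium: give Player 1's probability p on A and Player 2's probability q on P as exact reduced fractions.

P1 indiff ⇒ q·5+(1-q)·2 = q·4+(1-q)·9 ⇒ q(1) = (1-q)(7) ⇒ q = 7/8
P2 indiff ⇒ p·9+(1-p)·7 = p·2+(1-p)·8 ⇒ p(7) = (1-p)(1) ⇒ p = 1/8

P1 mixes 1/8 on A; P2 mixes 7/8 on P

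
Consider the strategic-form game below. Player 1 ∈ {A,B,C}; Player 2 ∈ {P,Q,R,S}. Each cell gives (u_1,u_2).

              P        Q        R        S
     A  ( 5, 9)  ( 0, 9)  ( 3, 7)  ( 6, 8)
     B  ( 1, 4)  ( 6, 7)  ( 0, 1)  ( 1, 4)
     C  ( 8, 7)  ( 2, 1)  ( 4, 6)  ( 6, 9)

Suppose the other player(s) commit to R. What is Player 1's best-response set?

u_1(A vs R) = 3
u_1(B vs R) = 0
u_1(C vs R) = 4
max payoff 4 at {C}

argmax u_1 = {C}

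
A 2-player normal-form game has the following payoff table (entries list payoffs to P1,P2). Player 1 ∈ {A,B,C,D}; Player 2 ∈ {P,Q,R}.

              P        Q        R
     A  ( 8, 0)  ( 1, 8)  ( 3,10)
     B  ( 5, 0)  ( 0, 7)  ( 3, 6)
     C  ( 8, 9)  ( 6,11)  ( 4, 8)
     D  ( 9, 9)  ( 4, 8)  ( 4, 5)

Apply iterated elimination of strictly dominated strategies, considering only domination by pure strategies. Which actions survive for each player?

Remaining: P1:{C,D} P2:{P,Q}

P1 drop A (D beats it: P:9>8 Q:4>1 R:4>3)
P1 drop B (C beats it: P:8>5 Q:6>0 R:4>3)
P2 drop R (P beats it: C:9>8 D:9>5)
P1→{C,D} P2→{P,Q}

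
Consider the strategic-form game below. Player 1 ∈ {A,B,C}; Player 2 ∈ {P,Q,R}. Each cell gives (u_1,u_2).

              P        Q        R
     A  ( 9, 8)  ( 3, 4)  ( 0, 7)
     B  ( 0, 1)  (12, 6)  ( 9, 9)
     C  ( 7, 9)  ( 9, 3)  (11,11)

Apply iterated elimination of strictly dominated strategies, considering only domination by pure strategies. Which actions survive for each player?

P2 drop Q (R beats it: A:7>4 B:9>6 C:11>3)
P1 drop B (C beats it: P:7>0 R:11>9)
P1→{A,C} P2→{P,R}

Remaining: P1:{A,C} P2:{P,R}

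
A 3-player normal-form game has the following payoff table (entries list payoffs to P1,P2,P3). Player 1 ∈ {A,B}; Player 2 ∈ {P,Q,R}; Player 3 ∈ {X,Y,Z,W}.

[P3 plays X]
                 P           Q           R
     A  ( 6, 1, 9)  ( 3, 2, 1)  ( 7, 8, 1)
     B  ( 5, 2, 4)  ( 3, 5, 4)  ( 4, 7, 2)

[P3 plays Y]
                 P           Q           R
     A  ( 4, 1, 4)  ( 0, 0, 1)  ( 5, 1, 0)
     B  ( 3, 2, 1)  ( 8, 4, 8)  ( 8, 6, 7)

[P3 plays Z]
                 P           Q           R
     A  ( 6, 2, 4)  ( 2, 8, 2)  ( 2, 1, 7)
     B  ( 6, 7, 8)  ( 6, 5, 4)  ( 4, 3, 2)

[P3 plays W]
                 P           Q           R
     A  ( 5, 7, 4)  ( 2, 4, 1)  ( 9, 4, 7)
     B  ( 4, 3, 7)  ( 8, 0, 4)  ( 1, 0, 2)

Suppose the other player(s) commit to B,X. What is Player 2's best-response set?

P2 best: {R}

u_2(P vs B,X) = 2
u_2(Q vs B,X) = 5
u_2(R vs B,X) = 7
max payoff 7 at {R}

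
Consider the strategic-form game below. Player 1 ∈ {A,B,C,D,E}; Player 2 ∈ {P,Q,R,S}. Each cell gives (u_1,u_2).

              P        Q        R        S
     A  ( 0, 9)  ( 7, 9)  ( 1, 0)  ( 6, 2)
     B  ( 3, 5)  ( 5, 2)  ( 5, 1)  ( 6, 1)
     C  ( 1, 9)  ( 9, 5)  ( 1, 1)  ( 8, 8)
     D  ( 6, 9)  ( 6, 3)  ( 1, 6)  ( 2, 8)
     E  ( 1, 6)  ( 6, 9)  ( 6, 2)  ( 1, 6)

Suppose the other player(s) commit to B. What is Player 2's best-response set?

u_2(P vs B) = 5
u_2(Q vs B) = 2
u_2(R vs B) = 1
u_2(S vs B) = 1
max payoff 5 at {P}

BR_2 = {P}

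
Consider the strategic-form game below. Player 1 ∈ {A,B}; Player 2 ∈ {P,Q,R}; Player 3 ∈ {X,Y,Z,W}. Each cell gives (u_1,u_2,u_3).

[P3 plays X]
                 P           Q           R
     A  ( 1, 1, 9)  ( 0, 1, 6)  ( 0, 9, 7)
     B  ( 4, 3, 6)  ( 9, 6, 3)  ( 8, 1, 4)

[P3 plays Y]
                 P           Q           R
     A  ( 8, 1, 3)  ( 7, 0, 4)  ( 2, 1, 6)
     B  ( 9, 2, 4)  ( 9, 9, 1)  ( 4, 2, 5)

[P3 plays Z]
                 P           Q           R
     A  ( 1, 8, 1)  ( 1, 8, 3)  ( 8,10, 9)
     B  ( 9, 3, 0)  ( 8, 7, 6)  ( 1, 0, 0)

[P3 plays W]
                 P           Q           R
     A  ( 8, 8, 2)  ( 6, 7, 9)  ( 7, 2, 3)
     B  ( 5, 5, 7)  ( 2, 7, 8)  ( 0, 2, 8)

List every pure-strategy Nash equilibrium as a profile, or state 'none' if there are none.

NE set: (A,R,Z)

(A,P,X): not NE [P1→B gives 4>1; P2→R gives 9>1]
(A,P,Y): not NE [P1→B gives 9>8; P3→X gives 9>3]
(A,P,Z): not NE [P1→B gives 9>1; P2→R gives 10>8; P3→X gives 9>1]
(A,P,W): not NE [P3→X gives 9>2]
(A,Q,X): not NE [P1→B gives 9>0; P2→R gives 9>1; P3→W gives 9>6]
(A,Q,Y): not NE [P1→B gives 9>7; P2→R gives 1>0; P3→W gives 9>4]
(A,Q,Z): not NE [P1→B gives 8>1; P2→R gives 10>8; P3→W gives 9>3]
(A,Q,W): not NE [P2→P gives 8>7]
(A,R,X): not NE [P1→B gives 8>0; P3→Z gives 9>7]
(A,R,Y): not NE [P1→B gives 4>2; P3→Z gives 9>6]
(A,R,Z): NE
(A,R,W): not NE [P2→P gives 8>2; P3→Z gives 9>3]
(B,P,X): not NE [P2→Q gives 6>3; P3→W gives 7>6]
(B,P,Y): not NE [P2→Q gives 9>2; P3→W gives 7>4]
(B,P,Z): not NE [P2→Q gives 7>3; P3→W gives 7>0]
(B,P,W): not NE [P1→A gives 8>5; P2→Q gives 7>5]
(B,Q,X): not NE [P3→W gives 8>3]
(B,Q,Y): not NE [P3→W gives 8>1]
(B,Q,Z): not NE [P3→W gives 8>6]
(B,Q,W): not NE [P1→A gives 6>2]
(B,R,X): not NE [P2→Q gives 6>1; P3→W gives 8>4]
(B,R,Y): not NE [P2→Q gives 9>2; P3→W gives 8>5]
(B,R,Z): not NE [P1→A gives 8>1; P2→Q gives 7>0; P3→W gives 8>0]
(B,R,W): not NE [P1→A gives 7>0; P2→Q gives 7>2]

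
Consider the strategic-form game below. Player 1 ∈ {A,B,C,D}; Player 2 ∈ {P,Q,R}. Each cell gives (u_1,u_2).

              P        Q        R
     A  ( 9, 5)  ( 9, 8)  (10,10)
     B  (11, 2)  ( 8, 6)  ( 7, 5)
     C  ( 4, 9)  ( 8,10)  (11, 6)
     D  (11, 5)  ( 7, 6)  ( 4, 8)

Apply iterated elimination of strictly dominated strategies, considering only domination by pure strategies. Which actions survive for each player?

P2 drop P (Q beats it: A:8>5 B:6>2 C:10>9 D:6>5)
P1 drop B (A beats it: Q:9>8 R:10>7)
P1 drop D (A beats it: Q:9>7 R:10>4)
P1→{A,C} P2→{Q,R}

IESDS → P1:{A,C} P2:{Q,R}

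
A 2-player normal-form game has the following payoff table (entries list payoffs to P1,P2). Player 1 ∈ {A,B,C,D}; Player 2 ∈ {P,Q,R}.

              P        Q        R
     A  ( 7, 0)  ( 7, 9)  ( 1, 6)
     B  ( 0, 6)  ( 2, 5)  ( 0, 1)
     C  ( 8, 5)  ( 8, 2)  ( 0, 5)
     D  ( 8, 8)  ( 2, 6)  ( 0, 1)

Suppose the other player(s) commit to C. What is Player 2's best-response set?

P2 best: {P,R}

u_2(P vs C) = 5
u_2(Q vs C) = 2
u_2(R vs C) = 5
max payoff 5 at {P,R}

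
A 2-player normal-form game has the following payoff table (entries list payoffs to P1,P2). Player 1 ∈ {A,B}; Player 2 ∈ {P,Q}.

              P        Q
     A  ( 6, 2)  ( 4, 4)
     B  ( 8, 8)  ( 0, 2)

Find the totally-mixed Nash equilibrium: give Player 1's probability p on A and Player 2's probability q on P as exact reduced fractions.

P1 indiff ⇒ q·6+(1-q)·4 = q·8+(1-q)·0 ⇒ q(-2) = (1-q)(-4) ⇒ q = 2/3
P2 indiff ⇒ p·2+(1-p)·8 = p·4+(1-p)·2 ⇒ p(-2) = (1-p)(-6) ⇒ p = 3/4

p=3/4, q=2/3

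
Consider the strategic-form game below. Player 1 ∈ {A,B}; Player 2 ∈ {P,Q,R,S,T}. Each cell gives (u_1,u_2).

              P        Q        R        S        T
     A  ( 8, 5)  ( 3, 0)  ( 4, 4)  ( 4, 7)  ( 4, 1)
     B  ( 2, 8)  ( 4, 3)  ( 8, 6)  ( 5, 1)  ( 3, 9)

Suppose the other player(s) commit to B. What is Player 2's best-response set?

BR_2 = {T}

u_2(P vs B) = 8
u_2(Q vs B) = 3
u_2(R vs B) = 6
u_2(S vs B) = 1
u_2(T vs B) = 9
max payoff 9 at {T}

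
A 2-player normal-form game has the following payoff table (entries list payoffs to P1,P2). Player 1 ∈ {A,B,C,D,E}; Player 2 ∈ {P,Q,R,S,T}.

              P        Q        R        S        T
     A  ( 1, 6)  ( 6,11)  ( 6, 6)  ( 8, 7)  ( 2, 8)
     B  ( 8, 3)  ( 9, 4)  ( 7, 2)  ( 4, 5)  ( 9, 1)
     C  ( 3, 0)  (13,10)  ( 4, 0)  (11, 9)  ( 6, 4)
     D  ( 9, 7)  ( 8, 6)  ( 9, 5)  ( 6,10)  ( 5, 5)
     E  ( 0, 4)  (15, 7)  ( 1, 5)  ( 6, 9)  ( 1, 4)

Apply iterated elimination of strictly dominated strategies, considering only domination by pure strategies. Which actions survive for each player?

Survivors P1:{C,E} P2:{Q,S}

P2 drop P (S beats it: A:7>6 B:5>3 C:9>0 D:10>7 E:9>4)
P2 drop R (Q beats it: A:11>6 B:4>2 C:10>0 D:6>5 E:7>5)
P1 drop A (C beats it: Q:13>6 S:11>8 T:6>2)
P1 drop D (C beats it: Q:13>8 S:11>6 T:6>5)
P2 drop T (Q beats it: B:4>1 C:10>4 E:7>4)
P1 drop B (C beats it: Q:13>9 S:11>4)
P1→{C,E} P2→{Q,S}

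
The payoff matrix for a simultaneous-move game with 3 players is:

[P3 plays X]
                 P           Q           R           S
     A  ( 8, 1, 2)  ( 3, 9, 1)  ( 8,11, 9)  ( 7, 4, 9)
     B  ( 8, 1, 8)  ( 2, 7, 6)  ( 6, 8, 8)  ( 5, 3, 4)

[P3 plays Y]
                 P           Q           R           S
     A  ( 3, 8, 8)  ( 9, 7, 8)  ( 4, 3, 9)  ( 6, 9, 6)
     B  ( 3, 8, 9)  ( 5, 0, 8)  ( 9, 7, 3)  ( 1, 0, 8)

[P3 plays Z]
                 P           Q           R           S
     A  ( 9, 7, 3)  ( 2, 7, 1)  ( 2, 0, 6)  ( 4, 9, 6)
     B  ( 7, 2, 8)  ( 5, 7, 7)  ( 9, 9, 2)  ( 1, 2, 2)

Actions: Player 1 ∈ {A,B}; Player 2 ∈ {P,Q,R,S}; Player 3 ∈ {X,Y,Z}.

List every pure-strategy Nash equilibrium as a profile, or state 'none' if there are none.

PSNE = {(A,R,X), (B,P,Y)}

(A,P,X): not NE [P2→R gives 11>1; P3→Y gives 8>2]
(A,P,Y): not NE [P2→S gives 9>8]
(A,P,Z): not NE [P2→S gives 9>7; P3→Y gives 8>3]
(A,Q,X): not NE [P2→R gives 11>9; P3→Y gives 8>1]
(A,Q,Y): not NE [P2→S gives 9>7]
(A,Q,Z): not NE [P1→B gives 5>2; P2→S gives 9>7; P3→Y gives 8>1]
(A,R,X): NE
(A,R,Y): not NE [P1→B gives 9>4; P2→S gives 9>3]
(A,R,Z): not NE [P1→B gives 9>2; P2→S gives 9>0; P3→Y gives 9>6]
(A,S,X): not NE [P2→R gives 11>4]
(A,S,Y): not NE [P3→X gives 9>6]
(A,S,Z): not NE [P3→X gives 9>6]
(B,P,X): not NE [P2→R gives 8>1; P3→Y gives 9>8]
(B,P,Y): NE
(B,P,Z): not NE [P1→A gives 9>7; P2→R gives 9>2; P3→Y gives 9>8]
(B,Q,X): not NE [P1→A gives 3>2; P2→R gives 8>7; P3→Y gives 8>6]
(B,Q,Y): not NE [P1→A gives 9>5; P2→P gives 8>0]
(B,Q,Z): not NE [P2→R gives 9>7; P3→Y gives 8>7]
(B,R,X): not NE [P1→A gives 8>6]
(B,R,Y): not NE [P2→P gives 8>7; P3→X gives 8>3]
(B,R,Z): not NE [P3→X gives 8>2]
(B,S,X): not NE [P1→A gives 7>5; P2→R gives 8>3; P3→Y gives 8>4]
(B,S,Y): not NE [P1→A gives 6>1; P2→P gives 8>0]
(B,S,Z): not NE [P1→A gives 4>1; P2→R gives 9>2; P3→Y gives 8>2]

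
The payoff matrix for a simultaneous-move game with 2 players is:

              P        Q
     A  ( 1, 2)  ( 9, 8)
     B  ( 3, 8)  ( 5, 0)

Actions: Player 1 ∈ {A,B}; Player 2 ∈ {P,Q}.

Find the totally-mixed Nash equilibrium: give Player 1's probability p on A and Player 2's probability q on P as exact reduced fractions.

p=4/7, q=2/3

P1 indiff ⇒ q·1+(1-q)·9 = q·3+(1-q)·5 ⇒ q(-2) = (1-q)(-4) ⇒ q = 2/3
P2 indiff ⇒ p·2+(1-p)·8 = p·8+(1-p)·0 ⇒ p(-6) = (1-p)(-8) ⇒ p = 4/7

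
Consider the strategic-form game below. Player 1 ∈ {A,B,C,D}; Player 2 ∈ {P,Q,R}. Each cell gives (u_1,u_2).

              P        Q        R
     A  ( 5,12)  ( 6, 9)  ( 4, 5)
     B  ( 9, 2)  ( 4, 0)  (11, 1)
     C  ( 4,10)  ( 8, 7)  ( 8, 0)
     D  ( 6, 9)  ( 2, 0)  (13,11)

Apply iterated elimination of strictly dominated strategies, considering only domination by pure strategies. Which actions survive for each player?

Survivors P1:{B,D} P2:{P,R}

P2 drop Q (P beats it: A:12>9 B:2>0 C:10>7 D:9>0)
P1 drop A (B beats it: P:9>5 R:11>4)
P1 drop C (B beats it: P:9>4 R:11>8)
P1→{B,D} P2→{P,R}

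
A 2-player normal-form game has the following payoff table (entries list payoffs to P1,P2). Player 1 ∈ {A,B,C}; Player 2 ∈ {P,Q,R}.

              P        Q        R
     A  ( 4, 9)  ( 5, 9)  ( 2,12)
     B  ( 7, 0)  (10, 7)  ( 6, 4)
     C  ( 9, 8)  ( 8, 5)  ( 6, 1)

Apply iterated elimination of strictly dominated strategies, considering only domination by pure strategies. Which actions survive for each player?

P1 drop A (B beats it: P:7>4 Q:10>5 R:6>2)
P2 drop R (Q beats it: B:7>4 C:5>1)
P1→{B,C} P2→{P,Q}

Remaining: P1:{B,C} P2:{P,Q}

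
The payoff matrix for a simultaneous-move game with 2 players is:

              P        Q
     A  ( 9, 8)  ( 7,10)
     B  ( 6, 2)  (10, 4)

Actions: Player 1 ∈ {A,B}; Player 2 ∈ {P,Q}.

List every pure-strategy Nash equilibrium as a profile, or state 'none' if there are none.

(A,P): not NE [P2→Q gives 10>8]
(A,Q): not NE [P1→B gives 10>7]
(B,P): not NE [P1→A gives 9>6; P2→Q gives 4>2]
(B,Q): NE

PSNE = {(B,Q)}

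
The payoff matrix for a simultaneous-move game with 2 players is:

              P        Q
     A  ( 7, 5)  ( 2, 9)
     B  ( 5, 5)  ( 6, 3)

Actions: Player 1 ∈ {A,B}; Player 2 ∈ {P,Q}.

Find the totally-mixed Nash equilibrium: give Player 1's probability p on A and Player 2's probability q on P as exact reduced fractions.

P1 indiff ⇒ q·7+(1-q)·2 = q·5+(1-q)·6 ⇒ q(2) = (1-q)(4) ⇒ q = 2/3
P2 indiff ⇒ p·5+(1-p)·5 = p·9+(1-p)·3 ⇒ p(-4) = (1-p)(-2) ⇒ p = 1/3

(p,q) = (1/3, 2/3)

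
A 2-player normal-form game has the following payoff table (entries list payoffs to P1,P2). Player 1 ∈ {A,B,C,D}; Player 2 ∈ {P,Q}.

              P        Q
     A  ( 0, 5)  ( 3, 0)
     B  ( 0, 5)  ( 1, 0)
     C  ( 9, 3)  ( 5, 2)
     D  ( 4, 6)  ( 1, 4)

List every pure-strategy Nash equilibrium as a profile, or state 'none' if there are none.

(A,P): not NE [P1→C gives 9>0]
(A,Q): not NE [P1→C gives 5>3; P2→P gives 5>0]
(B,P): not NE [P1→C gives 9>0]
(B,Q): not NE [P1→C gives 5>1; P2→P gives 5>0]
(C,P): NE
(C,Q): not NE [P2→P gives 3>2]
(D,P): not NE [P1→C gives 9>4]
(D,Q): not NE [P1→C gives 5>1; P2→P gives 6>4]

PSNE = {(C,P)}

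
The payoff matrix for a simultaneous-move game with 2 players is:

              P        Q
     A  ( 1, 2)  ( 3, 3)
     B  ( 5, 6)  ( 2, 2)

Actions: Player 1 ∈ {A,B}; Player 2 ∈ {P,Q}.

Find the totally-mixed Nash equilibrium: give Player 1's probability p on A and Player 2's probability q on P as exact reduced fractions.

P1 mixes 4/5 on A; P2 mixes 1/5 on P

P1 indiff ⇒ q·1+(1-q)·3 = q·5+(1-q)·2 ⇒ q(-4) = (1-q)(-1) ⇒ q = 1/5
P2 indiff ⇒ p·2+(1-p)·6 = p·3+(1-p)·2 ⇒ p(-1) = (1-p)(-4) ⇒ p = 4/5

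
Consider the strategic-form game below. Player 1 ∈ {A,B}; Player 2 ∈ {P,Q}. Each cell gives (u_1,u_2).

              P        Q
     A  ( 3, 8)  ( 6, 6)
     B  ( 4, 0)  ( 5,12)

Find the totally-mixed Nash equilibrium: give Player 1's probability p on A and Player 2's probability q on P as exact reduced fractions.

P1 indiff ⇒ q·3+(1-q)·6 = q·4+(1-q)·5 ⇒ q(-1) = (1-q)(-1) ⇒ q = 1/2
P2 indiff ⇒ p·8+(1-p)·0 = p·6+(1-p)·12 ⇒ p(2) = (1-p)(12) ⇒ p = 6/7

P1 mixes 6/7 on A; P2 mixes 1/2 on P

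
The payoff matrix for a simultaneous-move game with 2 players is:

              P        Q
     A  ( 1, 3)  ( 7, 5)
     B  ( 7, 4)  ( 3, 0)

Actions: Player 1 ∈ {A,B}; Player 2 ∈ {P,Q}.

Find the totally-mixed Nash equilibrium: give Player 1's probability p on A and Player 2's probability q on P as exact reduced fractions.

(p,q) = (2/3, 2/5)

P1 indiff ⇒ q·1+(1-q)·7 = q·7+(1-q)·3 ⇒ q(-6) = (1-q)(-4) ⇒ q = 2/5
P2 indiff ⇒ p·3+(1-p)·4 = p·5+(1-p)·0 ⇒ p(-2) = (1-p)(-4) ⇒ p = 2/3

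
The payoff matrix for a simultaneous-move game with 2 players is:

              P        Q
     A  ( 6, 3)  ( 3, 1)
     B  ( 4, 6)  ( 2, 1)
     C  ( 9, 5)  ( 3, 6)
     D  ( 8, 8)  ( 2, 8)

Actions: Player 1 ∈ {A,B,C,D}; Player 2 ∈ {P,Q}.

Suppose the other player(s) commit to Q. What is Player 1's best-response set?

u_1(A vs Q) = 3
u_1(B vs Q) = 2
u_1(C vs Q) = 3
u_1(D vs Q) = 2
max payoff 3 at {A,C}

argmax u_1 = {A,C}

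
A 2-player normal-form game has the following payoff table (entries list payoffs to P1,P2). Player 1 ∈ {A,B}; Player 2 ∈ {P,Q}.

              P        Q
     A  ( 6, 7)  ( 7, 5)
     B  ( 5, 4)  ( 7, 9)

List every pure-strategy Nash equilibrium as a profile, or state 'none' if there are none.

NE set: (A,P), (B,Q)

(A,P): NE
(A,Q): not NE [P2→P gives 7>5]
(B,P): not NE [P1→A gives 6>5; P2→Q gives 9>4]
(B,Q): NE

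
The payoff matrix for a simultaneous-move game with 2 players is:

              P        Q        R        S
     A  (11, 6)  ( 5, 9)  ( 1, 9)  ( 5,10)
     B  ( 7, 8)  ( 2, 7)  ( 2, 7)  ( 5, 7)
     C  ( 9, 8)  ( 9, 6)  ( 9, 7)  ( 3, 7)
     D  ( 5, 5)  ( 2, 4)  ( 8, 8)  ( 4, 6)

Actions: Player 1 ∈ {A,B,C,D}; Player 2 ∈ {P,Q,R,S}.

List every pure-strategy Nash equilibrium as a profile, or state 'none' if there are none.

NE set: (A,S)

(A,P): not NE [P2→S gives 10>6]
(A,Q): not NE [P1→C gives 9>5; P2→S gives 10>9]
(A,R): not NE [P1→C gives 9>1; P2→S gives 10>9]
(A,S): NE
(B,P): not NE [P1→A gives 11>7]
(B,Q): not NE [P1→C gives 9>2; P2→P gives 8>7]
(B,R): not NE [P1→C gives 9>2; P2→P gives 8>7]
(B,S): not NE [P2→P gives 8>7]
(C,P): not NE [P1→A gives 11>9]
(C,Q): not NE [P2→P gives 8>6]
(C,R): not NE [P2→P gives 8>7]
(C,S): not NE [P1→B gives 5>3; P2→P gives 8>7]
(D,P): not NE [P1→A gives 11>5; P2→R gives 8>5]
(D,Q): not NE [P1→C gives 9>2; P2→R gives 8>4]
(D,R): not NE [P1→C gives 9>8]
(D,S): not NE [P1→B gives 5>4; P2→R gives 8>6]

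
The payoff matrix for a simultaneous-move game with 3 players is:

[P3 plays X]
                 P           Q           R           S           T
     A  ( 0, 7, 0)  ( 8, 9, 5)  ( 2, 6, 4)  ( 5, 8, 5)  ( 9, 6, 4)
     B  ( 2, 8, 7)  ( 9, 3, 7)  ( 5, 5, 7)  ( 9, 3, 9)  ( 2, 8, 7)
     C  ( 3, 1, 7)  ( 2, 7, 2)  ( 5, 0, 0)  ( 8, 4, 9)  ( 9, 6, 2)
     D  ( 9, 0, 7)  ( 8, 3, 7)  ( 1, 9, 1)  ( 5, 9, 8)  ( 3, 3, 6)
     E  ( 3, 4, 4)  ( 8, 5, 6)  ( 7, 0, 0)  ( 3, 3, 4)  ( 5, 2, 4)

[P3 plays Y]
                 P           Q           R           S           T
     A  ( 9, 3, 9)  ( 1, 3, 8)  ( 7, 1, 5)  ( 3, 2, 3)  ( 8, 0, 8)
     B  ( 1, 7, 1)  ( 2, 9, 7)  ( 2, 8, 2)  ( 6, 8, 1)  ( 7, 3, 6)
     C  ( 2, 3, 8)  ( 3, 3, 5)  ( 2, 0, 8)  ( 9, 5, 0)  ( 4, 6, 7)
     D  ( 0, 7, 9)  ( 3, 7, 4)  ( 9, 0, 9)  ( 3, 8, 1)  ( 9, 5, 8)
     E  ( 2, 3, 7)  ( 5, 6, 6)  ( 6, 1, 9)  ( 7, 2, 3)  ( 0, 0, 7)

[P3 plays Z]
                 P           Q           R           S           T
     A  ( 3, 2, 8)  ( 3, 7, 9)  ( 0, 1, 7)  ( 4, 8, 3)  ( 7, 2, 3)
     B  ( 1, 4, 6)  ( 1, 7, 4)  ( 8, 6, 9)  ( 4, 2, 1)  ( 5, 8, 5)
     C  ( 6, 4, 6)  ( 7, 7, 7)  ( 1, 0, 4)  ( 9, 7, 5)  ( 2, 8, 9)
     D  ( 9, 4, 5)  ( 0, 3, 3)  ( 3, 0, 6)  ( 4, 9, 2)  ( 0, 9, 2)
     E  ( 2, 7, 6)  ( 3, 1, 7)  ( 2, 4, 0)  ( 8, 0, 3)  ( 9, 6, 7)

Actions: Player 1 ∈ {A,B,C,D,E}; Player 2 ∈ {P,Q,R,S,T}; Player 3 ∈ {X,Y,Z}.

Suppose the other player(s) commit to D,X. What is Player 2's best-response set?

argmax u_2 = {R,S}

u_2(P vs D,X) = 0
u_2(Q vs D,X) = 3
u_2(R vs D,X) = 9
u_2(S vs D,X) = 9
u_2(T vs D,X) = 3
max payoff 9 at {R,S}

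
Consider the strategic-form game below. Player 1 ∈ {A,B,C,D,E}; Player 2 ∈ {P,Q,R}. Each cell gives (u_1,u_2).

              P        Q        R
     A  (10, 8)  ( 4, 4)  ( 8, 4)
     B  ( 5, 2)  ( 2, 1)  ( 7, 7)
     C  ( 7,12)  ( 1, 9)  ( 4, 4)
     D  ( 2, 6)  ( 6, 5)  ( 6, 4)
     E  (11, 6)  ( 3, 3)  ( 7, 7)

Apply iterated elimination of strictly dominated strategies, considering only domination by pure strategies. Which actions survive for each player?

P1 drop B (A beats it: P:10>5 Q:4>2 R:8>7)
P1 drop C (A beats it: P:10>7 Q:4>1 R:8>4)
P2 drop Q (P beats it: A:8>4 D:6>5 E:6>3)
P1 drop D (A beats it: P:10>2 R:8>6)
P1→{A,E} P2→{P,R}

Survivors P1:{A,E} P2:{P,R}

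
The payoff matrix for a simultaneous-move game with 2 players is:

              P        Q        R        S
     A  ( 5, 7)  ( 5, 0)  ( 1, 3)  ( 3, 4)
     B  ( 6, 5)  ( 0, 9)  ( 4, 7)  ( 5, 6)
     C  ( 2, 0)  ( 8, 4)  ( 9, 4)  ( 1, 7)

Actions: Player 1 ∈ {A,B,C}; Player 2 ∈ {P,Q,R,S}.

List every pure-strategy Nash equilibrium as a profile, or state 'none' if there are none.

No pure NE.

(A,P): not NE [P1→B gives 6>5]
(A,Q): not NE [P1→C gives 8>5; P2→P gives 7>0]
(A,R): not NE [P1→C gives 9>1; P2→P gives 7>3]
(A,S): not NE [P1→B gives 5>3; P2→P gives 7>4]
(B,P): not NE [P2→Q gives 9>5]
(B,Q): not NE [P1→C gives 8>0]
(B,R): not NE [P1→C gives 9>4; P2→Q gives 9>7]
(B,S): not NE [P2→Q gives 9>6]
(C,P): not NE [P1→B gives 6>2; P2→S gives 7>0]
(C,Q): not NE [P2→S gives 7>4]
(C,R): not NE [P2→S gives 7>4]
(C,S): not NE [P1→B gives 5>1]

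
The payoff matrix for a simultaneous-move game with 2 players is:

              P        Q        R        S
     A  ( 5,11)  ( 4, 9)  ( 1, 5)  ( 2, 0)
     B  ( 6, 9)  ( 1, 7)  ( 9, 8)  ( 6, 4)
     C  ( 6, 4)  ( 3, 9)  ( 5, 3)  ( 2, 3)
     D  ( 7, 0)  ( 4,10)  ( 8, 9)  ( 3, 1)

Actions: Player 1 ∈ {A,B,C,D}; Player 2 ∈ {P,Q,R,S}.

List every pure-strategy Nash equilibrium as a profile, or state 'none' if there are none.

Nash profiles: (D,Q)

(A,P): not NE [P1→D gives 7>5]
(A,Q): not NE [P2→P gives 11>9]
(A,R): not NE [P1→B gives 9>1; P2→P gives 11>5]
(A,S): not NE [P1→B gives 6>2; P2→P gives 11>0]
(B,P): not NE [P1→D gives 7>6]
(B,Q): not NE [P1→D gives 4>1; P2→P gives 9>7]
(B,R): not NE [P2→P gives 9>8]
(B,S): not NE [P2→P gives 9>4]
(C,P): not NE [P1→D gives 7>6; P2→Q gives 9>4]
(C,Q): not NE [P1→D gives 4>3]
(C,R): not NE [P1→B gives 9>5; P2→Q gives 9>3]
(C,S): not NE [P1→B gives 6>2; P2→Q gives 9>3]
(D,P): not NE [P2→Q gives 10>0]
(D,Q): NE
(D,R): not NE [P1→B gives 9>8; P2→Q gives 10>9]
(D,S): not NE [P1→B gives 6>3; P2→Q gives 10>1]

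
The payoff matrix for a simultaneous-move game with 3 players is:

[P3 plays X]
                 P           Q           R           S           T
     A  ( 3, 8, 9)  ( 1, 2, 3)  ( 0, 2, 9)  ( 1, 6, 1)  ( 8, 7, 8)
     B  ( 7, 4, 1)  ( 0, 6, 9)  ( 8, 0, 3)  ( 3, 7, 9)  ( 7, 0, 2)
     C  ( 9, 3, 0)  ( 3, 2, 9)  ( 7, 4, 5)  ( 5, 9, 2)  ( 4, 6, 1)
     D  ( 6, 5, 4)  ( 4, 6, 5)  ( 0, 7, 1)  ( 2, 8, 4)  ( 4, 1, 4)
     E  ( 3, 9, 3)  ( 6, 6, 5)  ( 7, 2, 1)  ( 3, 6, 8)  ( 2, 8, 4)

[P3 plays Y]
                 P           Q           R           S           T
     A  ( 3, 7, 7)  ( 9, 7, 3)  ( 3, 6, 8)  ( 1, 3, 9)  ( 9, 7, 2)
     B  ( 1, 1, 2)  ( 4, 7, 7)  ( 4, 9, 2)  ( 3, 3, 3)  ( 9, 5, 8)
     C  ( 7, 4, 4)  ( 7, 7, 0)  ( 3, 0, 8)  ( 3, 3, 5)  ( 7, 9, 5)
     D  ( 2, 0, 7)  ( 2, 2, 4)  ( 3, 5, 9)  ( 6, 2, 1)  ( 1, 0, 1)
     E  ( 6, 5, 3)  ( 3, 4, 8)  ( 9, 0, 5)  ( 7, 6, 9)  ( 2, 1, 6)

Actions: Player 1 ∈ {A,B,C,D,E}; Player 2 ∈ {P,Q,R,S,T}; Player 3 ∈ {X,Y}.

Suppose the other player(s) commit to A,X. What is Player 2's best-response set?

u_2(P vs A,X) = 8
u_2(Q vs A,X) = 2
u_2(R vs A,X) = 2
u_2(S vs A,X) = 6
u_2(T vs A,X) = 7
max payoff 8 at {P}

argmax u_2 = {P}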